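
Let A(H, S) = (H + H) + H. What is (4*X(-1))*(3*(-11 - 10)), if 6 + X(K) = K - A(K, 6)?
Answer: 1008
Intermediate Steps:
A(H, S) = 3*H (A(H, S) = 2*H + H = 3*H)
X(K) = -6 - 2*K (X(K) = -6 + (K - 3*K) = -6 - 2*K)
(4*X(-1))*(3*(-11 - 10)) = (4*(-6 - 2*(-1)))*(3*(-11 - 10)) = (4*(-6 + 2))*(3*(-21)) = (4*(-4))*(-63) = -16*(-63) = 1008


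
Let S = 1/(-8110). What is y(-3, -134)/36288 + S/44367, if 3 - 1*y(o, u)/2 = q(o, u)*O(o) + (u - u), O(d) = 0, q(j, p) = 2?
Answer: 59968387/362694900960 ≈ 0.00016534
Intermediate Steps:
S = -1/8110 ≈ -0.00012330
y(o, u) = 6 (y(o, u) = 6 - 2*(2*0 + (u - u)) = 6 - 2*(0 + 0) = 6 - 2*0 = 6 + 0 = 6)
y(-3, -134)/36288 + S/44367 = 6/36288 - 1/8110/44367 = 6*(1/36288) - 1/8110*1/44367 = 1/6048 - 1/359816370 = 59968387/362694900960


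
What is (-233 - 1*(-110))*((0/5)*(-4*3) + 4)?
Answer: -492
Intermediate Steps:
(-233 - 1*(-110))*((0/5)*(-4*3) + 4) = (-233 + 110)*((0*(⅕))*(-12) + 4) = -123*(0*(-12) + 4) = -123*(0 + 4) = -123*4 = -492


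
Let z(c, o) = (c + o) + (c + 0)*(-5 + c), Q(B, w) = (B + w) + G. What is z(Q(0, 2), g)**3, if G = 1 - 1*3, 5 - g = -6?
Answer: 1331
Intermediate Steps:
g = 11 (g = 5 - 1*(-6) = 5 + 6 = 11)
G = -2 (G = 1 - 3 = -2)
Q(B, w) = -2 + B + w (Q(B, w) = (B + w) - 2 = -2 + B + w)
z(c, o) = c + o + c*(-5 + c) (z(c, o) = (c + o) + c*(-5 + c) = c + o + c*(-5 + c))
z(Q(0, 2), g)**3 = (11 + (-2 + 0 + 2)**2 - 4*(-2 + 0 + 2))**3 = (11 + 0**2 - 4*0)**3 = (11 + 0 + 0)**3 = 11**3 = 1331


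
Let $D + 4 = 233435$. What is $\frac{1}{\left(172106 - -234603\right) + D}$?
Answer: $\frac{1}{640140} \approx 1.5622 \cdot 10^{-6}$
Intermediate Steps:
$D = 233431$ ($D = -4 + 233435 = 233431$)
$\frac{1}{\left(172106 - -234603\right) + D} = \frac{1}{\left(172106 - -234603\right) + 233431} = \frac{1}{\left(172106 + 234603\right) + 233431} = \frac{1}{406709 + 233431} = \frac{1}{640140}$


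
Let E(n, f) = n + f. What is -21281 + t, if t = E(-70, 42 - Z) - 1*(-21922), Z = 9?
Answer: 604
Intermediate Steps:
E(n, f) = f + n
t = 21885 (t = ((42 - 1*9) - 70) - 1*(-21922) = ((42 - 9) - 70) + 21922 = (33 - 70) + 21922 = -37 + 21922 = 21885)
-21281 + t = -21281 + 21885 = 604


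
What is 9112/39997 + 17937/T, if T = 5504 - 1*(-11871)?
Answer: 875747189/694947875 ≈ 1.2602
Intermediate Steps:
T = 17375 (T = 5504 + 11871 = 17375)
9112/39997 + 17937/T = 9112/39997 + 17937/17375 = 875747189/694947875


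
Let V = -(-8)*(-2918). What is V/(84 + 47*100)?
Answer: -1459/299 ≈ -4.8796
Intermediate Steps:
V = -23344 (V = -8*2918 = -23344)
V/(84 + 47*100) = -23344/(84 + 47*100) = -23344/(84 + 4700) = -23344/4784 = -23344*1/4784 = -1459/299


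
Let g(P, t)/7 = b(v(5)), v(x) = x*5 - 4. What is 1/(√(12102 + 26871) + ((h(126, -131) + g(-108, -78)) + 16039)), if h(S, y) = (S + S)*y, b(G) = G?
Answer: -16826/283075303 - √38973/283075303 ≈ -6.0137e-5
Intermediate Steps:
v(x) = -4 + 5*x (v(x) = 5*x - 4 = -4 + 5*x)
g(P, t) = 147 (g(P, t) = 7*(-4 + 5*5) = 7*(-4 + 25) = 7*21 = 147)
h(S, y) = 2*S*y (h(S, y) = (2*S)*y = 2*S*y)
1/(√(12102 + 26871) + ((h(126, -131) + g(-108, -78)) + 16039)) = 1/(√(12102 + 26871) + ((2*126*(-131) + 147) + 16039)) = 1/(√38973 + ((-33012 + 147) + 16039)) = 1/(√38973 + (-32865 + 16039)) = 1/(√38973 - 16826) = 1/(-16826 + √38973)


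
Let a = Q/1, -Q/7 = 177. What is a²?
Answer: 1535121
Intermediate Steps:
Q = -1239 (Q = -7*177 = -1239)
a = -1239 (a = -1239/1 = -1239*1 = -1239)
a² = (-1239)² = 1535121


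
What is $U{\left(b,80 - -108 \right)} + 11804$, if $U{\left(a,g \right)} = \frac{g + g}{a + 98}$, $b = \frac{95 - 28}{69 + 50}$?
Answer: $\frac{138493860}{11729} \approx 11808.0$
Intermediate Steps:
$b = \frac{67}{119} \approx 0.56303$
$U{\left(a,g \right)} = \frac{2 g}{98 + a}$
$U{\left(b,80 - -108 \right)} + 11804 = \frac{2 \left(80 - -108\right)}{98 + \frac{67}{119}} + 11804 = \frac{2 \left(80 + 108\right)}{\frac{11729}{119}} + 11804 = 2 \cdot 188 \cdot \frac{119}{11729} + 11804 = \frac{44744}{11729} + 11804 = \frac{138493860}{11729}$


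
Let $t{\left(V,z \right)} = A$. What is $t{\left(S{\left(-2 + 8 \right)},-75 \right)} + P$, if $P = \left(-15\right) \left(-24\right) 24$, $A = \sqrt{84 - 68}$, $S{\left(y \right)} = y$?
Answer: $8644$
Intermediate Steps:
$A = 4$ ($A = \sqrt{16} = 4$)
$P = 8640$ ($P = 360 \cdot 24 = 8640$)
$t{\left(V,z \right)} = 4$
$t{\left(S{\left(-2 + 8 \right)},-75 \right)} + P = 4 + 8640 = 8644$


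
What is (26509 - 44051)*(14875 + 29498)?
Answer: -778391166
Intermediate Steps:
(26509 - 44051)*(14875 + 29498) = -17542*44373 = -778391166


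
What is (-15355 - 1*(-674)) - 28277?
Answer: -42958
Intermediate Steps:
(-15355 - 1*(-674)) - 28277 = (-15355 + 674) - 28277 = -14681 - 28277 = -42958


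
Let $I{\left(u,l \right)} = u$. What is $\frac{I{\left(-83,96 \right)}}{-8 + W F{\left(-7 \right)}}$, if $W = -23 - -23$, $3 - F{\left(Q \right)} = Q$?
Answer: $\frac{83}{8} \approx 10.375$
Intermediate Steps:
$F{\left(Q \right)} = 3 - Q$
$W = 0$ ($W = -23 + 23 = 0$)
$\frac{I{\left(-83,96 \right)}}{-8 + W F{\left(-7 \right)}} = - \frac{83}{-8 + 0 \left(3 - -7\right)} = - \frac{83}{-8 + 0 \left(3 + 7\right)} = - \frac{83}{-8 + 0 \cdot 10} = - \frac{83}{-8 + 0} = - \frac{83}{-8} = \left(-83\right) \left(- \frac{1}{8}\right) = \frac{83}{8}$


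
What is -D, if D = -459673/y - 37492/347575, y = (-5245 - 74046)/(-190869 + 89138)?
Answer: 16253650599467897/27559569325 ≈ 5.8976e+5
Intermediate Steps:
y = 79291/101731 (y = -79291/(-101731) = -79291*(-1/101731) = 79291/101731 ≈ 0.77942)
D = -16253650599467897/27559569325 (D = -459673/79291/101731 - 37492/347575 = -459673*101731/79291 - 37492*1/347575 = -46762993963/79291 - 37492/347575 = -16253650599467897/27559569325 ≈ -5.8976e+5)
-D = -1*(-16253650599467897/27559569325) = 16253650599467897/27559569325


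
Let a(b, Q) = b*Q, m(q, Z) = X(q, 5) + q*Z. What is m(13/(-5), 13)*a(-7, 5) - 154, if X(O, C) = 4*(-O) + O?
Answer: 756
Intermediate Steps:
X(O, C) = -3*O (X(O, C) = -4*O + O = -3*O)
m(q, Z) = -3*q + Z*q (m(q, Z) = -3*q + q*Z = -3*q + Z*q)
a(b, Q) = Q*b
m(13/(-5), 13)*a(-7, 5) - 154 = ((13/(-5))*(-3 + 13))*(5*(-7)) - 154 = ((13*(-⅕))*10)*(-35) - 154 = -13/5*10*(-35) - 154 = -26*(-35) - 154 = 910 - 154 = 756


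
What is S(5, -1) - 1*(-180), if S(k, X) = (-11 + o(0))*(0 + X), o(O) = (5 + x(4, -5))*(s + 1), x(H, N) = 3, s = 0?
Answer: 183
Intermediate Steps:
o(O) = 8 (o(O) = (5 + 3)*(0 + 1) = 8*1 = 8)
S(k, X) = -3*X (S(k, X) = (-11 + 8)*(0 + X) = -3*X)
S(5, -1) - 1*(-180) = -3*(-1) - 1*(-180) = 3 + 180 = 183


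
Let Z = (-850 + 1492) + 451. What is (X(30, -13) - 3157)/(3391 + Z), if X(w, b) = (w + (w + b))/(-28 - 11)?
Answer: -61585/87438 ≈ -0.70433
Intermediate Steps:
X(w, b) = -2*w/39 - b/39 (X(w, b) = (w + (b + w))/(-39) = (b + 2*w)*(-1/39) = -2*w/39 - b/39)
Z = 1093 (Z = 642 + 451 = 1093)
(X(30, -13) - 3157)/(3391 + Z) = ((-2/39*30 - 1/39*(-13)) - 3157)/(3391 + 1093) = ((-20/13 + ⅓) - 3157)/4484 = (-47/39 - 3157)*(1/4484) = -123170/39*1/4484 = -61585/87438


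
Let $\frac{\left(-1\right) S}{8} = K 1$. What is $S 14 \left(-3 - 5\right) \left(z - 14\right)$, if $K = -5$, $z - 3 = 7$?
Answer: $17920$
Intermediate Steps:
$z = 10$ ($z = 3 + 7 = 10$)
$S = 40$ ($S = - 8 \left(\left(-5\right) 1\right) = \left(-8\right) \left(-5\right) = 40$)
$S 14 \left(-3 - 5\right) \left(z - 14\right) = 40 \cdot 14 \left(-3 - 5\right) \left(10 - 14\right) = 560 \left(\left(-8\right) \left(-4\right)\right) = 560 \cdot 32 = 17920$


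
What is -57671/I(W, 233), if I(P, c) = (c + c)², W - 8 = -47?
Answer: -57671/217156 ≈ -0.26557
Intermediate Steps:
W = -39 (W = 8 - 47 = -39)
I(P, c) = 4*c² (I(P, c) = (2*c)² = 4*c²)
-57671/I(W, 233) = -57671/(4*233²) = -57671/(4*54289) = -57671/217156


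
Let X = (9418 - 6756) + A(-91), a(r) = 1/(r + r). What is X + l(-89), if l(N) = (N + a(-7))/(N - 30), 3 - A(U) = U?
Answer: 4592743/1666 ≈ 2756.8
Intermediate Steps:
A(U) = 3 - U
a(r) = 1/(2*r)
l(N) = (-1/14 + N)/(-30 + N) (l(N) = (N + (½)/(-7))/(N - 30) = (N + (½)*(-⅐))/(-30 + N) = (N - 1/14)/(-30 + N) = (-1/14 + N)/(-30 + N))
X = 2756 (X = (9418 - 6756) + (3 - 1*(-91)) = 2662 + (3 + 91) = 2662 + 94 = 2756)
X + l(-89) = 2756 + (-1/14 - 89)/(-30 - 89) = 2756 - 1247/14/(-119) = 2756 - 1/119*(-1247/14) = 2756 + 1247/1666 = 4592743/1666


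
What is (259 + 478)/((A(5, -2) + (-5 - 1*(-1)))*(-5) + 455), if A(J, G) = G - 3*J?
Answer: 737/560 ≈ 1.3161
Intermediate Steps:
(259 + 478)/((A(5, -2) + (-5 - 1*(-1)))*(-5) + 455) = (259 + 478)/(((-2 - 3*5) + (-5 - 1*(-1)))*(-5) + 455) = 737/(((-2 - 15) + (-5 + 1))*(-5) + 455) = 737/((-17 - 4)*(-5) + 455) = 737/(-21*(-5) + 455) = 737/(105 + 455) = 737/560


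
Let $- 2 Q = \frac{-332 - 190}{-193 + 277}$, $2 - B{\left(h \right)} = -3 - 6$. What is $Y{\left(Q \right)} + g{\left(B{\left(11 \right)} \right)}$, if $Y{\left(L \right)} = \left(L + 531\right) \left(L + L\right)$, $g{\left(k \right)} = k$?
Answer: $\frac{1305397}{392} \approx 3330.1$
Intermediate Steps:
$B{\left(h \right)} = 11$ ($B{\left(h \right)} = 2 - \left(-3 - 6\right) = 2 - -9 = 2 + 9 = 11$)
$Q = \frac{87}{28}$ ($Q = - \frac{\left(-332 - 190\right) \frac{1}{-193 + 277}}{2} = - \frac{\left(-522\right) \frac{1}{84}}{2} = \left(- \frac{1}{2}\right) \left(- \frac{87}{14}\right) = \frac{87}{28} \approx 3.1071$)
$Y{\left(L \right)} = 2 L \left(531 + L\right)$ ($Y{\left(L \right)} = \left(531 + L\right) 2 L = 2 L \left(531 + L\right)$)
$Y{\left(Q \right)} + g{\left(B{\left(11 \right)} \right)} = 2 \cdot \frac{87}{28} \left(531 + \frac{87}{28}\right) + 11 = 2 \cdot \frac{87}{28} \cdot \frac{14955}{28} + 11 = \frac{1301085}{392} + 11 = \frac{1305397}{392}$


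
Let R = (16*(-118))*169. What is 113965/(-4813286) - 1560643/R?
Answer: 3737729031209/767892395296 ≈ 4.8675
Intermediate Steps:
R = -319072 (R = -1888*169 = -319072)
113965/(-4813286) - 1560643/R = 113965/(-4813286) - 1560643/(-319072) = 113965*(-1/4813286) - 1560643*(-1/319072) = -113965/4813286 + 1560643/319072 = 3737729031209/767892395296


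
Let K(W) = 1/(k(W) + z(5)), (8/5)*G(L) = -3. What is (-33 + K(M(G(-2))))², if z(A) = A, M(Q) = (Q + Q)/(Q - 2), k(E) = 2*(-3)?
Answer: 1156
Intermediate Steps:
G(L) = -15/8 (G(L) = (5/8)*(-3) = -15/8)
k(E) = -6
M(Q) = 2*Q/(-2 + Q) (M(Q) = (2*Q)/(-2 + Q) = 2*Q/(-2 + Q))
K(W) = -1 (K(W) = 1/(-6 + 5) = 1/(-1) = -1)
(-33 + K(M(G(-2))))² = (-33 - 1)² = (-34)² = 1156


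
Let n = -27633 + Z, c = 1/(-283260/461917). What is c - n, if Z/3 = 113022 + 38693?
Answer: -121097511037/283260 ≈ -4.2751e+5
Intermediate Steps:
Z = 455145 (Z = 3*(113022 + 38693) = 3*151715 = 455145)
c = -461917/283260 (c = 1/(-283260*1/461917) = 1/(-283260/461917) = -461917/283260 ≈ -1.6307)
n = 427512 (n = -27633 + 455145 = 427512)
c - n = -461917/283260 - 1*427512 = -461917/283260 - 427512 = -121097511037/283260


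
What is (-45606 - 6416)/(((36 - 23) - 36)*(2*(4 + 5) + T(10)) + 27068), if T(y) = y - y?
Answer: -26011/13327 ≈ -1.9518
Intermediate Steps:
T(y) = 0
(-45606 - 6416)/(((36 - 23) - 36)*(2*(4 + 5) + T(10)) + 27068) = (-45606 - 6416)/(((36 - 23) - 36)*(2*(4 + 5) + 0) + 27068) = -52022/((13 - 36)*(2*9 + 0) + 27068) = -52022/(-23*(18 + 0) + 27068) = -52022/(-23*18 + 27068) = -52022/(-414 + 27068) = -52022/26654 = -52022*1/26654 = -26011/13327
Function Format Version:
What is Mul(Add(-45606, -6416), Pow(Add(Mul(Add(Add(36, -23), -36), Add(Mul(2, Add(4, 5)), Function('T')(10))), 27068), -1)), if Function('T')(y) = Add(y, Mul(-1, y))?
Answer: Rational(-26011, 13327) ≈ -1.9518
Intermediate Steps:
Function('T')(y) = 0
Mul(Add(-45606, -6416), Pow(Add(Mul(Add(Add(36, -23), -36), Add(Mul(2, Add(4, 5)), Function('T')(10))), 27068), -1)) = Mul(Add(-45606, -6416), Pow(Add(Mul(Add(Add(36, -23), -36), Add(Mul(2, Add(4, 5)), 0)), 27068), -1)) = Mul(-52022, Pow(Add(Mul(Add(13, -36), Add(Mul(2, 9), 0)), 27068), -1)) = Mul(-52022, Pow(Add(Mul(-23, Add(18, 0)), 27068), -1)) = Mul(-52022, Pow(Add(Mul(-23, 18), 27068), -1)) = Mul(-52022, Pow(Add(-414, 27068), -1)) = Mul(-52022, Pow(26654, -1)) = Mul(-52022, Rational(1, 26654)) = Rational(-26011, 13327)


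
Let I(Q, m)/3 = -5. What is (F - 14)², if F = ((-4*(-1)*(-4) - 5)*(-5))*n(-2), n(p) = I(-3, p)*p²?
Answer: 39866596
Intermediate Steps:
I(Q, m) = -15 (I(Q, m) = 3*(-5) = -15)
n(p) = -15*p²
F = -6300 (F = ((-4*(-1)*(-4) - 5)*(-5))*(-15*(-2)²) = ((4*(-4) - 5)*(-5))*(-15*4) = ((-16 - 5)*(-5))*(-60) = -21*(-5)*(-60) = 105*(-60) = -6300)
(F - 14)² = (-6300 - 14)² = (-6314)² = 39866596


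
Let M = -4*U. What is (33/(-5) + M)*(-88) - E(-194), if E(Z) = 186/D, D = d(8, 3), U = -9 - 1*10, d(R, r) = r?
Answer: -30846/5 ≈ -6169.2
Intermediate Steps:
U = -19 (U = -9 - 10 = -19)
D = 3
M = 76 (M = -4*(-19) = 76)
E(Z) = 62 (E(Z) = 186/3 = 186*(1/3) = 62)
(33/(-5) + M)*(-88) - E(-194) = (33/(-5) + 76)*(-88) - 1*62 = (33*(-1/5) + 76)*(-88) - 62 = (-33/5 + 76)*(-88) - 62 = (347/5)*(-88) - 62 = -30536/5 - 62 = -30846/5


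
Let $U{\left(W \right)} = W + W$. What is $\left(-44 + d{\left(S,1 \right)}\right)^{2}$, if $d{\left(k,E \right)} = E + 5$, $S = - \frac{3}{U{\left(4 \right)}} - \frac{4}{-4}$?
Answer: $1444$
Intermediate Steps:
$U{\left(W \right)} = 2 W$
$S = \frac{5}{8}$ ($S = - \frac{3}{2 \cdot 4} - \frac{4}{-4} = - \frac{3}{8} - -1 = \left(-3\right) \frac{1}{8} + 1 = - \frac{3}{8} + 1 = \frac{5}{8} \approx 0.625$)
$d{\left(k,E \right)} = 5 + E$
$\left(-44 + d{\left(S,1 \right)}\right)^{2} = \left(-44 + \left(5 + 1\right)\right)^{2} = \left(-44 + 6\right)^{2} = \left(-38\right)^{2} = 1444$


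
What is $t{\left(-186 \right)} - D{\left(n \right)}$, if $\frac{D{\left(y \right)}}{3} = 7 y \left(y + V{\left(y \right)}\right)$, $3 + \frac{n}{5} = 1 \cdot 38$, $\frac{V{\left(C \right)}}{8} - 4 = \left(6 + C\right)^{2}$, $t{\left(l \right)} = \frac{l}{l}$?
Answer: $-963934124$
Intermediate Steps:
$t{\left(l \right)} = 1$
$V{\left(C \right)} = 32 + 8 \left(6 + C\right)^{2}$
$n = 175$ ($n = -15 + 5 \cdot 1 \cdot 38 = -15 + 5 \cdot 38 = -15 + 190 = 175$)
$D{\left(y \right)} = 21 y \left(32 + y + 8 \left(6 + y\right)^{2}\right)$ ($D{\left(y \right)} = 3 \cdot 7 y \left(y + \left(32 + 8 \left(6 + y\right)^{2}\right)\right) = 3 \cdot 7 y \left(32 + y + 8 \left(6 + y\right)^{2}\right) = 21 y \left(32 + y + 8 \left(6 + y\right)^{2}\right)$)
$t{\left(-186 \right)} - D{\left(n \right)} = 1 - 21 \cdot 175 \left(32 + 175 + 8 \left(6 + 175\right)^{2}\right) = 1 - 21 \cdot 175 \left(32 + 175 + 8 \cdot 181^{2}\right) = 1 - 21 \cdot 175 \left(32 + 175 + 8 \cdot 32761\right) = 1 - 21 \cdot 175 \left(32 + 175 + 262088\right) = 1 - 21 \cdot 175 \cdot 262295 = 1 - 963934125 = -963934124$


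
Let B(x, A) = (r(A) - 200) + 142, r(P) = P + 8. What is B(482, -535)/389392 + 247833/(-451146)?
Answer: -16128017991/29278773872 ≈ -0.55084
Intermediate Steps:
r(P) = 8 + P
B(x, A) = -50 + A (B(x, A) = ((8 + A) - 200) + 142 = (-192 + A) + 142 = -50 + A)
B(482, -535)/389392 + 247833/(-451146) = (-50 - 535)/389392 + 247833/(-451146) = -585*1/389392 + 247833*(-1/451146) = -585/389392 - 82611/150382 = -16128017991/29278773872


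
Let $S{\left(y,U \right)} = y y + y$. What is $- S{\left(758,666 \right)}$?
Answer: $-575322$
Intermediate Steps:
$S{\left(y,U \right)} = y + y^{2}$ ($S{\left(y,U \right)} = y^{2} + y = y + y^{2}$)
$- S{\left(758,666 \right)} = - 758 \left(1 + 758\right) = - 758 \cdot 759 = \left(-1\right) 575322 = -575322$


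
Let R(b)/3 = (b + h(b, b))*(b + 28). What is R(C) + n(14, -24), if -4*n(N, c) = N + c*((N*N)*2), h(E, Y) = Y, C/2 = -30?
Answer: 27737/2 ≈ 13869.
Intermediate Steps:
C = -60 (C = 2*(-30) = -60)
R(b) = 6*b*(28 + b) (R(b) = 3*((b + b)*(b + 28)) = 3*((2*b)*(28 + b)) = 3*(2*b*(28 + b)) = 6*b*(28 + b))
n(N, c) = -N/4 - c*N²/2 (n(N, c) = -(N + c*((N*N)*2))/4 = -(N + c*(N²*2))/4 = -(N + c*(2*N²))/4 = -(N + 2*c*N²)/4 = -N/4 - c*N²/2)
R(C) + n(14, -24) = 6*(-60)*(28 - 60) - ¼*14*(1 + 2*14*(-24)) = 6*(-60)*(-32) - ¼*14*(1 - 672) = 11520 - ¼*14*(-671) = 11520 + 4697/2 = 27737/2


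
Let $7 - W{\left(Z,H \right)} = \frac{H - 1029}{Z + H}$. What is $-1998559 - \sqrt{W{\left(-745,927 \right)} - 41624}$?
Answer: $-1998559 - \frac{2 i \sqrt{86156434}}{91} \approx -1.9986 \cdot 10^{6} - 204.0 i$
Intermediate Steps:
$W{\left(Z,H \right)} = 7 - \frac{-1029 + H}{H + Z}$ ($W{\left(Z,H \right)} = 7 - \frac{H - 1029}{Z + H} = 7 - \frac{-1029 + H}{H + Z}$)
$-1998559 - \sqrt{W{\left(-745,927 \right)} - 41624} = -1998559 - \sqrt{\frac{1029 + 6 \cdot 927 + 7 \left(-745\right)}{927 - 745} - 41624} = -1998559 - \sqrt{\frac{1029 + 5562 - 5215}{182} - 41624} = -1998559 - \sqrt{\frac{1}{182} \cdot 1376 - 41624} = -1998559 - \sqrt{\frac{688}{91} - 41624} = -1998559 - \sqrt{- \frac{3787096}{91}} = -1998559 - \frac{2 i \sqrt{86156434}}{91}$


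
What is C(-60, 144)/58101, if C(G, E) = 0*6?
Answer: 0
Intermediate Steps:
C(G, E) = 0
C(-60, 144)/58101 = 0/58101 = 0*(1/58101) = 0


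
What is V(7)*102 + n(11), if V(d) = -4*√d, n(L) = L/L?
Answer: 1 - 408*√7 ≈ -1078.5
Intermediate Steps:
n(L) = 1
V(7)*102 + n(11) = -4*√7*102 + 1 = -408*√7 + 1 = 1 - 408*√7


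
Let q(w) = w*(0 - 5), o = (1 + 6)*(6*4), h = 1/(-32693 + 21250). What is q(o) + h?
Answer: -9612121/11443 ≈ -840.00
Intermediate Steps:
h = -1/11443 (h = 1/(-11443) = -1/11443 ≈ -8.7390e-5)
o = 168 (o = 7*24 = 168)
q(w) = -5*w (q(w) = w*(-5) = -5*w)
q(o) + h = -5*168 - 1/11443 = -840 - 1/11443 = -9612121/11443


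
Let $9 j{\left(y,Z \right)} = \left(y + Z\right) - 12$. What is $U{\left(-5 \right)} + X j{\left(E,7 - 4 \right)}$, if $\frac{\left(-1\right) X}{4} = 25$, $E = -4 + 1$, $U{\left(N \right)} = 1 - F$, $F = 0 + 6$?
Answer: $\frac{385}{3} \approx 128.33$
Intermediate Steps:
$F = 6$
$U{\left(N \right)} = -5$ ($U{\left(N \right)} = 1 - 6 = -5$)
$E = -3$
$j{\left(y,Z \right)} = - \frac{4}{3} + \frac{Z}{9} + \frac{y}{9}$ ($j{\left(y,Z \right)} = \frac{\left(y + Z\right) - 12}{9} = \frac{\left(Z + y\right) - 12}{9} = \frac{-12 + Z + y}{9} = - \frac{4}{3} + \frac{Z}{9} + \frac{y}{9}$)
$X = -100$ ($X = \left(-4\right) 25 = -100$)
$U{\left(-5 \right)} + X j{\left(E,7 - 4 \right)} = -5 - 100 \left(- \frac{4}{3} + \frac{7 - 4}{9} + \frac{1}{9} \left(-3\right)\right) = -5 - 100 \left(- \frac{4}{3} + \frac{7 - 4}{9} - \frac{1}{3}\right) = -5 - 100 \left(- \frac{4}{3} + \frac{1}{9} \cdot 3 - \frac{1}{3}\right) = -5 - 100 \left(- \frac{4}{3} + \frac{1}{3} - \frac{1}{3}\right) = -5 - - \frac{400}{3} = -5 + \frac{400}{3} = \frac{385}{3}$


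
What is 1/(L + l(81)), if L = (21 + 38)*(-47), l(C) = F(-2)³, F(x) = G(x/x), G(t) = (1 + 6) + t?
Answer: -1/2261 ≈ -0.00044228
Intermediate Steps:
G(t) = 7 + t
F(x) = 8 (F(x) = 7 + x/x = 7 + 1 = 8)
l(C) = 512 (l(C) = 8³ = 512)
L = -2773 (L = 59*(-47) = -2773)
1/(L + l(81)) = 1/(-2773 + 512) = 1/(-2261) = -1/2261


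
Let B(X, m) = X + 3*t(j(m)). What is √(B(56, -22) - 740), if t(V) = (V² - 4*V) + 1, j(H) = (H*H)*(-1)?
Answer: 3*√78655 ≈ 841.37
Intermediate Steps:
j(H) = -H² (j(H) = H²*(-1) = -H²)
t(V) = 1 + V² - 4*V
B(X, m) = 3 + X + 3*m⁴ + 12*m² (B(X, m) = X + 3*(1 + (-m²)² - (-4)*m²) = X + 3*(1 + m⁴ + 4*m²) = X + (3 + 3*m⁴ + 12*m²) = 3 + X + 3*m⁴ + 12*m²)
√(B(56, -22) - 740) = √((3 + 56 + 3*(-22)⁴ + 12*(-22)²) - 740) = √((3 + 56 + 3*234256 + 12*484) - 740) = √((3 + 56 + 702768 + 5808) - 740) = √(708635 - 740) = √707895 = 3*√78655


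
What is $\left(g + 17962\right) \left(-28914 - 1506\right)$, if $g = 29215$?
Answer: $-1435124340$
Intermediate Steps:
$\left(g + 17962\right) \left(-28914 - 1506\right) = \left(29215 + 17962\right) \left(-28914 - 1506\right) = 47177 \left(-30420\right) = -1435124340$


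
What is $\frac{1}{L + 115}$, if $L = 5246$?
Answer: $\frac{1}{5361} \approx 0.00018653$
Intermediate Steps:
$\frac{1}{L + 115} = \frac{1}{5246 + 115} = \frac{1}{5361}$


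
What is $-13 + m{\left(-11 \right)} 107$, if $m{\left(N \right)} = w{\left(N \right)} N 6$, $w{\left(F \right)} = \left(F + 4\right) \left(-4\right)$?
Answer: $-197749$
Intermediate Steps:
$w{\left(F \right)} = -16 - 4 F$ ($w{\left(F \right)} = \left(4 + F\right) \left(-4\right) = -16 - 4 F$)
$m{\left(N \right)} = 6 N \left(-16 - 4 N\right)$ ($m{\left(N \right)} = \left(-16 - 4 N\right) N 6 = N \left(-16 - 4 N\right) 6 = 6 N \left(-16 - 4 N\right)$)
$-13 + m{\left(-11 \right)} 107 = -13 + \left(-24\right) \left(-11\right) \left(4 - 11\right) 107 = -13 + \left(-24\right) \left(-11\right) \left(-7\right) 107 = -13 - 197736 = -197749$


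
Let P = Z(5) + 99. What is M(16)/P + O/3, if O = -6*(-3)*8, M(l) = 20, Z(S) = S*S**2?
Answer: 2693/56 ≈ 48.089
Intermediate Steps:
Z(S) = S**3
O = 144 (O = 18*8 = 144)
P = 224 (P = 5**3 + 99 = 125 + 99 = 224)
M(16)/P + O/3 = 20/224 + 144/3 = 20*(1/224) + 144*(1/3) = 5/56 + 48 = 2693/56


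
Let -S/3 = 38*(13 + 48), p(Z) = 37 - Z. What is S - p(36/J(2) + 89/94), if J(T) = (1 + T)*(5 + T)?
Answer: -4598327/658 ≈ -6988.3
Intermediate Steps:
S = -6954 (S = -114*(13 + 48) = -114*61 = -3*2318 = -6954)
S - p(36/J(2) + 89/94) = -6954 - (37 - (36/(5 + 2² + 6*2) + 89/94)) = -6954 - (37 - (36/(5 + 4 + 12) + 89*(1/94))) = -6954 - (37 - (36/21 + 89/94)) = -6954 - (37 - (36*(1/21) + 89/94)) = -6954 - (37 - (12/7 + 89/94)) = -6954 - (37 - 1*1751/658) = -6954 - (37 - 1751/658) = -6954 - 1*22595/658 = -6954 - 22595/658 = -4598327/658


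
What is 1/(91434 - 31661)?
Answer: 1/59773 ≈ 1.6730e-5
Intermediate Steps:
1/(91434 - 31661) = 1/59773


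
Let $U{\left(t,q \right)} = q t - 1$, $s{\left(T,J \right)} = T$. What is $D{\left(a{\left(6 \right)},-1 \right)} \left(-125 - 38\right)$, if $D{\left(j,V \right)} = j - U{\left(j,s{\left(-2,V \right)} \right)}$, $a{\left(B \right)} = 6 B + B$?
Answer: $-20701$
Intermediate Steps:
$U{\left(t,q \right)} = -1 + q t$
$a{\left(B \right)} = 7 B$
$D{\left(j,V \right)} = 1 + 3 j$ ($D{\left(j,V \right)} = j - \left(-1 - 2 j\right) = j + \left(1 + 2 j\right) = 1 + 3 j$)
$D{\left(a{\left(6 \right)},-1 \right)} \left(-125 - 38\right) = \left(1 + 3 \cdot 7 \cdot 6\right) \left(-125 - 38\right) = \left(1 + 3 \cdot 42\right) \left(-163\right) = \left(1 + 126\right) \left(-163\right) = 127 \left(-163\right) = -20701$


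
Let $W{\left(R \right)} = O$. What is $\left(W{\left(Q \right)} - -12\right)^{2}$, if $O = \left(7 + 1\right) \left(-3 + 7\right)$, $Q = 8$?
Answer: $1936$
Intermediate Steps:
$O = 32$ ($O = 8 \cdot 4 = 32$)
$W{\left(R \right)} = 32$
$\left(W{\left(Q \right)} - -12\right)^{2} = \left(32 - -12\right)^{2} = \left(32 + \left(-25 + 37\right)\right)^{2} = \left(32 + 12\right)^{2} = 44^{2} = 1936$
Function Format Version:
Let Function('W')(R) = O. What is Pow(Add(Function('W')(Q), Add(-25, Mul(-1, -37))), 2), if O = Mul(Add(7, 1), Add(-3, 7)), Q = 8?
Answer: 1936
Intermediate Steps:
O = 32 (O = Mul(8, 4) = 32)
Function('W')(R) = 32
Pow(Add(Function('W')(Q), Add(-25, Mul(-1, -37))), 2) = Pow(Add(32, Add(-25, Mul(-1, -37))), 2) = Pow(Add(32, Add(-25, 37)), 2) = Pow(Add(32, 12), 2) = Pow(44, 2) = 1936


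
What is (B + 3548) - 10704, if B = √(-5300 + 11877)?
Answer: -7156 + √6577 ≈ -7074.9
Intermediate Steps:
B = √6577 ≈ 81.099
(B + 3548) - 10704 = (√6577 + 3548) - 10704 = (3548 + √6577) - 10704 = -7156 + √6577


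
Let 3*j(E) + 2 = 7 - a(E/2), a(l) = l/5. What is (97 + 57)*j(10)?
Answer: 616/3 ≈ 205.33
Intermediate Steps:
a(l) = l/5 (a(l) = l*(⅕) = l/5)
j(E) = 5/3 - E/30 (j(E) = -⅔ + (7 - E/2/5)/3 = -⅔ + (7 - E/10)/3 = -⅔ + (7/3 - E/30) = 5/3 - E/30)
(97 + 57)*j(10) = (97 + 57)*(5/3 - 1/30*10) = 154*(5/3 - ⅓) = 154*(4/3) = 616/3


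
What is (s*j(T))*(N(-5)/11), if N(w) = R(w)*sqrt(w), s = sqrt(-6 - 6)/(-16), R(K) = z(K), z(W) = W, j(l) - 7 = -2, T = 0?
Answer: -25*sqrt(15)/88 ≈ -1.1003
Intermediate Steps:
j(l) = 5 (j(l) = 7 - 2 = 5)
R(K) = K
s = -I*sqrt(3)/8 (s = sqrt(-12)*(-1/16) = (2*I*sqrt(3))*(-1/16) = -I*sqrt(3)/8 ≈ -0.21651*I)
N(w) = w**(3/2) (N(w) = w*sqrt(w) = w**(3/2))
(s*j(T))*(N(-5)/11) = (-I*sqrt(3)/8*5)*((-5)**(3/2)/11) = (-5*I*sqrt(3)/8)*(-5*I*sqrt(5)*(1/11)) = (-5*I*sqrt(3)/8)*(-5*I*sqrt(5)/11) = -25*sqrt(15)/88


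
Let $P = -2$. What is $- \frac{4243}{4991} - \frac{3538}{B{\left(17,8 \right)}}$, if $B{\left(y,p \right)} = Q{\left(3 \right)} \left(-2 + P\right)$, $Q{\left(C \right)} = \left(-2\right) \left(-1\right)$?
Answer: $\frac{8812107}{19964} \approx 441.4$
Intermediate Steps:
$Q{\left(C \right)} = 2$
$B{\left(y,p \right)} = -8$ ($B{\left(y,p \right)} = 2 \left(-2 - 2\right) = 2 \left(-4\right) = -8$)
$- \frac{4243}{4991} - \frac{3538}{B{\left(17,8 \right)}} = - \frac{4243}{4991} - \frac{3538}{-8} = \left(-4243\right) \frac{1}{4991} - - \frac{1769}{4} = - \frac{4243}{4991} + \frac{1769}{4} = \frac{8812107}{19964}$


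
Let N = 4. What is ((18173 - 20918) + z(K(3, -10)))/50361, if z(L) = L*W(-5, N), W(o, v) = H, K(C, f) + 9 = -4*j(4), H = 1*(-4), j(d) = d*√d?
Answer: -2581/50361 ≈ -0.051250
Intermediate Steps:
j(d) = d^(3/2)
H = -4
K(C, f) = -41 (K(C, f) = -9 - 4*4^(3/2) = -9 - 4*8 = -9 - 32 = -41)
W(o, v) = -4
z(L) = -4*L (z(L) = L*(-4) = -4*L)
((18173 - 20918) + z(K(3, -10)))/50361 = ((18173 - 20918) - 4*(-41))/50361 = (-2745 + 164)*(1/50361) = -2581*1/50361 = -2581/50361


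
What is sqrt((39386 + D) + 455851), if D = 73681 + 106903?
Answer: sqrt(675821) ≈ 822.08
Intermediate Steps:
D = 180584
sqrt((39386 + D) + 455851) = sqrt((39386 + 180584) + 455851) = sqrt(219970 + 455851) = sqrt(675821)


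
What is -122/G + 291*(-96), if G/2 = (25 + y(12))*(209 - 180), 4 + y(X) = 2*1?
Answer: -18633373/667 ≈ -27936.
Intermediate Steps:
y(X) = -2 (y(X) = -4 + 2*1 = -4 + 2 = -2)
G = 1334 (G = 2*((25 - 2)*(209 - 180)) = 2*(23*29) = 2*667 = 1334)
-122/G + 291*(-96) = -122/1334 + 291*(-96) = -122*1/1334 - 27936 = -61/667 - 27936 = -18633373/667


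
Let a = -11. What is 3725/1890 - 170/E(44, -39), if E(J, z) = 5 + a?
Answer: 11455/378 ≈ 30.304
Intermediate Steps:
E(J, z) = -6 (E(J, z) = 5 - 11 = -6)
3725/1890 - 170/E(44, -39) = 3725/1890 - 170/(-6) = 3725*(1/1890) - 170*(-⅙) = 745/378 + 85/3 = 11455/378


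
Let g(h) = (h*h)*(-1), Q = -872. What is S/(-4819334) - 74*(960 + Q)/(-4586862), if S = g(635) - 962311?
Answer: 1573727172760/5526404997477 ≈ 0.28477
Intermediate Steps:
g(h) = -h**2 (g(h) = h**2*(-1) = -h**2)
S = -1365536 (S = -1*635**2 - 962311 = -1*403225 - 962311 = -403225 - 962311 = -1365536)
S/(-4819334) - 74*(960 + Q)/(-4586862) = -1365536/(-4819334) - 74*(960 - 872)/(-4586862) = -1365536*(-1/4819334) - 74*88*(-1/4586862) = 682768/2409667 - 6512*(-1/4586862) = 682768/2409667 + 3256/2293431 = 1573727172760/5526404997477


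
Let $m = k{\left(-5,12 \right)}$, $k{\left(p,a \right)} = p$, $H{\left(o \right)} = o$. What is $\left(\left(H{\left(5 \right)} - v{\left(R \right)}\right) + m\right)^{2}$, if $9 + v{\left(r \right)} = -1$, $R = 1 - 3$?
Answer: $100$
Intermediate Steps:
$R = -2$ ($R = 1 - 3 = -2$)
$v{\left(r \right)} = -10$ ($v{\left(r \right)} = -9 - 1 = -10$)
$m = -5$
$\left(\left(H{\left(5 \right)} - v{\left(R \right)}\right) + m\right)^{2} = \left(\left(5 - -10\right) - 5\right)^{2} = \left(\left(5 + 10\right) - 5\right)^{2} = \left(15 - 5\right)^{2} = 10^{2} = 100$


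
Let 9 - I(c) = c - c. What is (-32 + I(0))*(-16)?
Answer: 368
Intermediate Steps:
I(c) = 9 (I(c) = 9 - (c - c) = 9 - 1*0 = 9 + 0 = 9)
(-32 + I(0))*(-16) = (-32 + 9)*(-16) = -23*(-16) = 368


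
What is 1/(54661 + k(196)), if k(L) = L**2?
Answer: 1/93077 ≈ 1.0744e-5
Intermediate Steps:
1/(54661 + k(196)) = 1/(54661 + 196**2) = 1/(54661 + 38416) = 1/93077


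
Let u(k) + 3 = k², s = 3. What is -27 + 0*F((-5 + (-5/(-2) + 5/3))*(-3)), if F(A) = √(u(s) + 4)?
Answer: -27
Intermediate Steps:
u(k) = -3 + k²
F(A) = √10 (F(A) = √((-3 + 3²) + 4) = √((-3 + 9) + 4) = √(6 + 4) = √10)
-27 + 0*F((-5 + (-5/(-2) + 5/3))*(-3)) = -27 + 0*√10 = -27 + 0 = -27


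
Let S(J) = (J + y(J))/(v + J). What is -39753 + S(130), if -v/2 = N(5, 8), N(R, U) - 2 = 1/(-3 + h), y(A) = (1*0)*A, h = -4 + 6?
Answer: -2544127/64 ≈ -39752.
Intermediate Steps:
h = 2
y(A) = 0 (y(A) = 0*A = 0)
N(R, U) = 1 (N(R, U) = 2 + 1/(-3 + 2) = 2 + 1/(-1) = 2 - 1 = 1)
v = -2 (v = -2*1 = -2)
S(J) = J/(-2 + J) (S(J) = (J + 0)/(-2 + J) = J/(-2 + J))
-39753 + S(130) = -39753 + 130/(-2 + 130) = -39753 + 130/128 = -39753 + 130*(1/128) = -39753 + 65/64 = -2544127/64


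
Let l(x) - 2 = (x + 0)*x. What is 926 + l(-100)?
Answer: 10928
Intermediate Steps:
l(x) = 2 + x**2 (l(x) = 2 + (x + 0)*x = 2 + x*x = 2 + x**2)
926 + l(-100) = 926 + (2 + (-100)**2) = 926 + (2 + 10000) = 926 + 10002 = 10928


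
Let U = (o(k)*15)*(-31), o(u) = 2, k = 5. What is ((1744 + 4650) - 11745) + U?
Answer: -6281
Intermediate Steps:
U = -930 (U = (2*15)*(-31) = 30*(-31) = -930)
((1744 + 4650) - 11745) + U = ((1744 + 4650) - 11745) - 930 = (6394 - 11745) - 930 = -5351 - 930 = -6281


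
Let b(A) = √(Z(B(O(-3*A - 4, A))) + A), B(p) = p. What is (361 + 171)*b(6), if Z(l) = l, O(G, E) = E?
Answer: 1064*√3 ≈ 1842.9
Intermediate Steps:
b(A) = √2*√A (b(A) = √(A + A) = √(2*A) = √2*√A)
(361 + 171)*b(6) = (361 + 171)*(√2*√6) = 532*(2*√3) = 1064*√3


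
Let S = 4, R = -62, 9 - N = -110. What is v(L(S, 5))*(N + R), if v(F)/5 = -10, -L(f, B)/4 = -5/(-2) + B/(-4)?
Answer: -2850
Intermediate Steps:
N = 119 (N = 9 - 1*(-110) = 9 + 110 = 119)
L(f, B) = -10 + B (L(f, B) = -4*(-5/(-2) + B/(-4)) = -4*(-5*(-½) + B*(-¼)) = -4*(5/2 - B/4) = -10 + B)
v(F) = -50 (v(F) = 5*(-10) = -50)
v(L(S, 5))*(N + R) = -50*(119 - 62) = -50*57 = -2850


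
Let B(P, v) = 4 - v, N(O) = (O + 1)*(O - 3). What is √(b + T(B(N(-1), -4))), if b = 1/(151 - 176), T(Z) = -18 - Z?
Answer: I*√651/5 ≈ 5.1029*I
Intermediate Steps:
N(O) = (1 + O)*(-3 + O)
b = -1/25 (b = 1/(-25) = -1/25 ≈ -0.040000)
√(b + T(B(N(-1), -4))) = √(-1/25 + (-18 - (4 - 1*(-4)))) = √(-1/25 + (-18 - (4 + 4))) = √(-1/25 + (-18 - 1*8)) = √(-1/25 + (-18 - 8)) = √(-1/25 - 26) = √(-651/25) = I*√651/5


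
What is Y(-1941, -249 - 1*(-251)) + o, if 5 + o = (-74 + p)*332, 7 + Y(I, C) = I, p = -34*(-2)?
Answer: -3945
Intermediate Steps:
p = 68
Y(I, C) = -7 + I
o = -1997 (o = -5 + (-74 + 68)*332 = -5 - 6*332 = -5 - 1992 = -1997)
Y(-1941, -249 - 1*(-251)) + o = (-7 - 1941) - 1997 = -1948 - 1997 = -3945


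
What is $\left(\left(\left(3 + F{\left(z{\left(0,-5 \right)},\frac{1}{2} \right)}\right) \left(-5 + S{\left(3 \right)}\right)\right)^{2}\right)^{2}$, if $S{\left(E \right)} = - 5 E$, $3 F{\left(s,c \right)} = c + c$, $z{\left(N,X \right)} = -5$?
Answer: $\frac{1600000000}{81} \approx 1.9753 \cdot 10^{7}$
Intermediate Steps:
$F{\left(s,c \right)} = \frac{2 c}{3}$ ($F{\left(s,c \right)} = \frac{c + c}{3} = \frac{2 c}{3}$)
$\left(\left(\left(3 + F{\left(z{\left(0,-5 \right)},\frac{1}{2} \right)}\right) \left(-5 + S{\left(3 \right)}\right)\right)^{2}\right)^{2} = \left(\left(\left(3 + \frac{2}{3 \cdot 2}\right) \left(-5 - 15\right)\right)^{2}\right)^{2} = \left(\left(\left(3 + \frac{2}{3} \cdot \frac{1}{2}\right) \left(-5 - 15\right)\right)^{2}\right)^{2} = \left(\left(\left(3 + \frac{1}{3}\right) \left(-20\right)\right)^{2}\right)^{2} = \left(\left(\frac{10}{3} \left(-20\right)\right)^{2}\right)^{2} = \left(\left(- \frac{200}{3}\right)^{2}\right)^{2} = \left(\frac{40000}{9}\right)^{2} = \frac{1600000000}{81}$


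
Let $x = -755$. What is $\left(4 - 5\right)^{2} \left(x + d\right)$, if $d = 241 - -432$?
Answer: $-82$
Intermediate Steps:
$d = 673$ ($d = 241 + 432 = 673$)
$\left(4 - 5\right)^{2} \left(x + d\right) = \left(4 - 5\right)^{2} \left(-755 + 673\right) = \left(-1\right)^{2} \left(-82\right) = 1 \left(-82\right) = -82$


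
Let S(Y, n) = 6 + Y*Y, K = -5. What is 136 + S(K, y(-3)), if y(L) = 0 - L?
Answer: 167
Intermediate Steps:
y(L) = -L
S(Y, n) = 6 + Y²
136 + S(K, y(-3)) = 136 + (6 + (-5)²) = 136 + (6 + 25) = 136 + 31 = 167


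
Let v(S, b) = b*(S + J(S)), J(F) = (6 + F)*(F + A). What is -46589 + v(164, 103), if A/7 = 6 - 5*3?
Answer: 1738813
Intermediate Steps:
A = -63 (A = 7*(6 - 5*3) = 7*(6 - 15) = 7*(-9) = -63)
J(F) = (-63 + F)*(6 + F) (J(F) = (6 + F)*(F - 63) = (6 + F)*(-63 + F) = (-63 + F)*(6 + F))
v(S, b) = b*(-378 + S² - 56*S) (v(S, b) = b*(S + (-378 + S² - 57*S)) = b*(-378 + S² - 56*S))
-46589 + v(164, 103) = -46589 + 103*(-378 + 164² - 56*164) = -46589 + 103*(-378 + 26896 - 9184) = -46589 + 103*17334 = -46589 + 1785402 = 1738813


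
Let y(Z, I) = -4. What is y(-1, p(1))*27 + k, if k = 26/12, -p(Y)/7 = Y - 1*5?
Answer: -635/6 ≈ -105.83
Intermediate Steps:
p(Y) = 35 - 7*Y (p(Y) = -7*(Y - 1*5) = -7*(Y - 5) = -7*(-5 + Y) = 35 - 7*Y)
k = 13/6 (k = 26*(1/12) = 13/6 ≈ 2.1667)
y(-1, p(1))*27 + k = -4*27 + 13/6 = -108 + 13/6 = -635/6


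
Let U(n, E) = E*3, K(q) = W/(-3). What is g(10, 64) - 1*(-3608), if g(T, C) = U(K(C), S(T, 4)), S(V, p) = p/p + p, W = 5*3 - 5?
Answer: 3623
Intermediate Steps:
W = 10 (W = 15 - 5 = 10)
S(V, p) = 1 + p
K(q) = -10/3 (K(q) = 10/(-3) = 10*(-⅓) = -10/3)
U(n, E) = 3*E
g(T, C) = 15 (g(T, C) = 3*(1 + 4) = 3*5 = 15)
g(10, 64) - 1*(-3608) = 15 - 1*(-3608) = 15 + 3608 = 3623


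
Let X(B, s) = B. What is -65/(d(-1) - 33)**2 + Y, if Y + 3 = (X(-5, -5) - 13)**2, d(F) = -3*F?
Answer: 57767/180 ≈ 320.93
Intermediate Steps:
Y = 321 (Y = -3 + (-5 - 13)**2 = -3 + (-18)**2 = -3 + 324 = 321)
-65/(d(-1) - 33)**2 + Y = -65/(-3*(-1) - 33)**2 + 321 = -65/(3 - 33)**2 + 321 = -65/((-30)**2) + 321 = -65/900 + 321 = -65*1/900 + 321 = -13/180 + 321 = 57767/180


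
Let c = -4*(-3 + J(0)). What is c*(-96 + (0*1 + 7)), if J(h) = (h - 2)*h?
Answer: -1068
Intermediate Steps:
J(h) = h*(-2 + h) (J(h) = (-2 + h)*h = h*(-2 + h))
c = 12 (c = -4*(-3 + 0*(-2 + 0)) = -4*(-3 + 0*(-2)) = -4*(-3 + 0) = -4*(-3) = 12)
c*(-96 + (0*1 + 7)) = 12*(-96 + (0*1 + 7)) = 12*(-96 + (0 + 7)) = 12*(-96 + 7) = 12*(-89) = -1068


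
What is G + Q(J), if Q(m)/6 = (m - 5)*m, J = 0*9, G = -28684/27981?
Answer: -28684/27981 ≈ -1.0251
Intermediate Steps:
G = -28684/27981 (G = -28684*1/27981 = -28684/27981 ≈ -1.0251)
J = 0
Q(m) = 6*m*(-5 + m) (Q(m) = 6*((m - 5)*m) = 6*((-5 + m)*m) = 6*(m*(-5 + m)) = 6*m*(-5 + m))
G + Q(J) = -28684/27981 + 6*0*(-5 + 0) = -28684/27981 + 6*0*(-5) = -28684/27981 + 0 = -28684/27981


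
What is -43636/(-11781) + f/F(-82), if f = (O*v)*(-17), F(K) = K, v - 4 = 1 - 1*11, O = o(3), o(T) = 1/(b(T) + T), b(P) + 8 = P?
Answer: 4178983/966042 ≈ 4.3259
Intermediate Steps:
b(P) = -8 + P
o(T) = 1/(-8 + 2*T) (o(T) = 1/((-8 + T) + T) = 1/(-8 + 2*T))
O = -1/2 (O = 1/(2*(-4 + 3)) = (1/2)/(-1) = (1/2)*(-1) = -1/2 ≈ -0.50000)
v = -6 (v = 4 + (1 - 1*11) = 4 + (1 - 11) = 4 - 10 = -6)
f = -51 (f = -1/2*(-6)*(-17) = 3*(-17) = -51)
-43636/(-11781) + f/F(-82) = -43636/(-11781) - 51/(-82) = -43636*(-1/11781) - 51*(-1/82) = 43636/11781 + 51/82 = 4178983/966042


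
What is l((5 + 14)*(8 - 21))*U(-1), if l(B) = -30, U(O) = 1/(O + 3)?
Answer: -15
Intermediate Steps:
U(O) = 1/(3 + O)
l((5 + 14)*(8 - 21))*U(-1) = -30/(3 - 1) = -30/2 = -30*½ = -15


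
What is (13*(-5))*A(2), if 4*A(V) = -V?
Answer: 65/2 ≈ 32.500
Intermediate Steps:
A(V) = -V/4 (A(V) = (-V)/4 = -V/4)
(13*(-5))*A(2) = (13*(-5))*(-¼*2) = -65*(-½) = 65/2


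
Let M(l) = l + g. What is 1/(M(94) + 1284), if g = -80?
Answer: 1/1298 ≈ 0.00077042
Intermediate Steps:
M(l) = -80 + l (M(l) = l - 80 = -80 + l)
1/(M(94) + 1284) = 1/((-80 + 94) + 1284) = 1/(14 + 1284) = 1/1298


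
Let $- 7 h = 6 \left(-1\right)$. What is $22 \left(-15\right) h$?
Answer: $- \frac{1980}{7} \approx -282.86$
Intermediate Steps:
$h = \frac{6}{7}$ ($h = - \frac{6 \left(-1\right)}{7} = \left(- \frac{1}{7}\right) \left(-6\right) = \frac{6}{7} \approx 0.85714$)
$22 \left(-15\right) h = 22 \left(-15\right) \frac{6}{7} = \left(-330\right) \frac{6}{7} = - \frac{1980}{7}$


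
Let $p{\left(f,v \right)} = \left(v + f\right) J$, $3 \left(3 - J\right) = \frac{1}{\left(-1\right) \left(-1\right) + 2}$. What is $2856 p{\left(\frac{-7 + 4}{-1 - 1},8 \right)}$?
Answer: $\frac{235144}{3} \approx 78381.0$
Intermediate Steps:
$J = \frac{26}{9}$ ($J = 3 - \frac{1}{3 \left(\left(-1\right) \left(-1\right) + 2\right)} = 3 - \frac{1}{3 \left(1 + 2\right)} = 3 - \frac{1}{3 \cdot 3} = 3 - \frac{1}{9} = \frac{26}{9} \approx 2.8889$)
$p{\left(f,v \right)} = \frac{26 f}{9} + \frac{26 v}{9}$ ($p{\left(f,v \right)} = \left(v + f\right) \frac{26}{9} = \left(f + v\right) \frac{26}{9} = \frac{26 f}{9} + \frac{26 v}{9}$)
$2856 p{\left(\frac{-7 + 4}{-1 - 1},8 \right)} = 2856 \left(\frac{26 \frac{-7 + 4}{-1 - 1}}{9} + \frac{26}{9} \cdot 8\right) = 2856 \left(\frac{26 \left(- \frac{3}{-2}\right)}{9} + \frac{208}{9}\right) = 2856 \left(\frac{26 \left(\left(-3\right) \left(- \frac{1}{2}\right)\right)}{9} + \frac{208}{9}\right) = 2856 \left(\frac{26}{9} \cdot \frac{3}{2} + \frac{208}{9}\right) = 2856 \left(\frac{13}{3} + \frac{208}{9}\right) = 2856 \cdot \frac{247}{9} = \frac{235144}{3}$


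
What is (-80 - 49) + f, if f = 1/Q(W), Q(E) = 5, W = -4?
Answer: -644/5 ≈ -128.80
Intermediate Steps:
f = ⅕ (f = 1/5 = ⅕ ≈ 0.20000)
(-80 - 49) + f = (-80 - 49) + ⅕ = -129 + ⅕ = -644/5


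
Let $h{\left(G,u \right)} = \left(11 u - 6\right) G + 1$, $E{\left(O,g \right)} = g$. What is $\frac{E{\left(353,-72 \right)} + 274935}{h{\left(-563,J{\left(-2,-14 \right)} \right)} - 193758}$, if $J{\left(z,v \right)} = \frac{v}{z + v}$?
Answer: $- \frac{2198904}{1566383} \approx -1.4038$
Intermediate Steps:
$J{\left(z,v \right)} = \frac{v}{v + z}$
$h{\left(G,u \right)} = 1 + G \left(-6 + 11 u\right)$ ($h{\left(G,u \right)} = \left(-6 + 11 u\right) G + 1 = G \left(-6 + 11 u\right) + 1 = 1 + G \left(-6 + 11 u\right)$)
$\frac{E{\left(353,-72 \right)} + 274935}{h{\left(-563,J{\left(-2,-14 \right)} \right)} - 193758} = \frac{-72 + 274935}{\left(1 - -3378 + 11 \left(-563\right) \left(- \frac{14}{-14 - 2}\right)\right) - 193758} = \frac{274863}{\left(1 + 3378 + 11 \left(-563\right) \left(- \frac{14}{-16}\right)\right) - 193758} = \frac{274863}{\left(1 + 3378 + 11 \left(-563\right) \left(\left(-14\right) \left(- \frac{1}{16}\right)\right)\right) - 193758} = \frac{274863}{\left(1 + 3378 + 11 \left(-563\right) \frac{7}{8}\right) - 193758} = \frac{274863}{\left(1 + 3378 - \frac{43351}{8}\right) - 193758} = \frac{274863}{- \frac{16319}{8} - 193758} = \frac{274863}{- \frac{1566383}{8}} = 274863 \left(- \frac{8}{1566383}\right) = - \frac{2198904}{1566383}$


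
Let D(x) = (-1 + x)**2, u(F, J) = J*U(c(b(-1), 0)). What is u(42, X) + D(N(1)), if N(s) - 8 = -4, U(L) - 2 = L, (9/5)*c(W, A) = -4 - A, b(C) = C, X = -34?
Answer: 149/9 ≈ 16.556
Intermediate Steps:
c(W, A) = -20/9 - 5*A/9 (c(W, A) = 5*(-4 - A)/9 = -20/9 - 5*A/9)
U(L) = 2 + L
N(s) = 4 (N(s) = 8 - 4 = 4)
u(F, J) = -2*J/9 (u(F, J) = J*(2 + (-20/9 - 5/9*0)) = J*(2 + (-20/9 + 0)) = J*(2 - 20/9) = J*(-2/9) = -2*J/9)
u(42, X) + D(N(1)) = -2/9*(-34) + (-1 + 4)**2 = 68/9 + 3**2 = 68/9 + 9 = 149/9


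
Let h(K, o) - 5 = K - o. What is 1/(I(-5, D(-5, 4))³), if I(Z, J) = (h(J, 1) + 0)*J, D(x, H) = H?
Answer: 1/32768 ≈ 3.0518e-5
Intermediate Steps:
h(K, o) = 5 + K - o (h(K, o) = 5 + (K - o) = 5 + K - o)
I(Z, J) = J*(4 + J) (I(Z, J) = ((5 + J - 1*1) + 0)*J = ((5 + J - 1) + 0)*J = ((4 + J) + 0)*J = (4 + J)*J = J*(4 + J))
1/(I(-5, D(-5, 4))³) = 1/((4*(4 + 4))³) = 1/((4*8)³) = 1/(32³) = 1/32768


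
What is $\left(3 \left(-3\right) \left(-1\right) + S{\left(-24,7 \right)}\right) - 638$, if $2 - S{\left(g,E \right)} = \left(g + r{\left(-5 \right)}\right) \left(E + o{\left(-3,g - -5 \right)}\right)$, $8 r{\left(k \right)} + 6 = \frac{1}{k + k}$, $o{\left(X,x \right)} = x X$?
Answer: $\frac{4789}{5} \approx 957.8$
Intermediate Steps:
$o{\left(X,x \right)} = X x$
$r{\left(k \right)} = - \frac{3}{4} + \frac{1}{16 k}$ ($r{\left(k \right)} = - \frac{3}{4} + \frac{1}{8 \left(k + k\right)} = - \frac{3}{4} + \frac{1}{8 \cdot 2 k} = - \frac{3}{4} + \frac{\frac{1}{2} \frac{1}{k}}{8} = - \frac{3}{4} + \frac{1}{16 k}$)
$S{\left(g,E \right)} = 2 - \left(- \frac{61}{80} + g\right) \left(-15 + E - 3 g\right)$ ($S{\left(g,E \right)} = 2 - \left(g + \frac{1 - -60}{16 \left(-5\right)}\right) \left(E - 3 \left(g - -5\right)\right) = 2 - \left(g + \frac{1}{16} \left(- \frac{1}{5}\right) \left(1 + 60\right)\right) \left(E - 3 \left(g + 5\right)\right) = 2 - \left(g + \frac{1}{16} \left(- \frac{1}{5}\right) 61\right) \left(E - 3 \left(5 + g\right)\right) = 2 - \left(g - \frac{61}{80}\right) \left(E - \left(15 + 3 g\right)\right) = 2 - \left(- \frac{61}{80} + g\right) \left(-15 + E - 3 g\right)$)
$\left(3 \left(-3\right) \left(-1\right) + S{\left(-24,7 \right)}\right) - 638 = \left(3 \left(-3\right) \left(-1\right) + \left(- \frac{151}{16} + 3 \left(-24\right)^{2} + \frac{61}{80} \cdot 7 + \frac{1017}{80} \left(-24\right) - 7 \left(-24\right)\right)\right) - 638 = \left(\left(-9\right) \left(-1\right) + \left(- \frac{151}{16} + 3 \cdot 576 + \frac{427}{80} - \frac{3051}{10} + 168\right)\right) - 638 = \left(9 + \left(- \frac{151}{16} + 1728 + \frac{427}{80} - \frac{3051}{10} + 168\right)\right) - 638 = \left(9 + \frac{7934}{5}\right) - 638 = \frac{7979}{5} - 638 = \frac{4789}{5}$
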